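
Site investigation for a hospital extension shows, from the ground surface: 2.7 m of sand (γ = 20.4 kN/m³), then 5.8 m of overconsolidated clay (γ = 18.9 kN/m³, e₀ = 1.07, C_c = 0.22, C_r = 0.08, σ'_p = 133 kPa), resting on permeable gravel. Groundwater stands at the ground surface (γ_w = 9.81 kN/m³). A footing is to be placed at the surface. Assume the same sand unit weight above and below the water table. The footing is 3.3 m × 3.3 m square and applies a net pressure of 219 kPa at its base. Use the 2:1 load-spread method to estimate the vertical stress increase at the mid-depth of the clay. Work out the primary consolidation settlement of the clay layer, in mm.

S_c ≈ 42.5 mm

Mid-depth of clay below the ground surface: z = 2.7 + 5.8/2 = 5.6 m.
Total vertical stress at mid-clay: σ_v = 20.4×2.7 + 18.9×2.9 = 109.89 kPa.
Pore pressure: u = 9.81×(5.6 − 0) = 54.936 kPa.
Initial effective stress: σ'_0 = σ_v − u = 109.89 − 54.936 = 54.954 kPa.
Stress increase at mid-clay by the 2:1 spreading method:
Δσ = qBL/((B+z)(L+z)) = 219×3.3×3.3/((3.3+5.6)(3.3+5.6)) = 30.109 kPa
Final effective stress: σ'_f = 54.954 + 30.109 = 85.063 kPa.
σ'_f = 85.063 ≤ σ'_p = 133 kPa, so the clay remains overconsolidated and only the recompression index applies:
S_c = C_r·H/(1+e₀)·log₁₀(σ'_f/σ'_0) = 0.08×5.8/2.07×log₁₀(85.063/54.954)
    = 0.22415 × 0.18974 = 0.04253 m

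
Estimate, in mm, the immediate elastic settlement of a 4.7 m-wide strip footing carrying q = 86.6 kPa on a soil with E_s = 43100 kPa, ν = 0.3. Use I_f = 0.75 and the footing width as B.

S_e ≈ 6.45 mm

Immediate (elastic) settlement: S_e = q·B·(1−ν²)/E_s · I_f.
S_e = 86.6 × 4.7 × (1 − 0.3²) / 43100 × 0.75
    = 86.6 × 4.7 × 0.91 / 43100 × 0.75
    = 0.006445 m = 6.445 mm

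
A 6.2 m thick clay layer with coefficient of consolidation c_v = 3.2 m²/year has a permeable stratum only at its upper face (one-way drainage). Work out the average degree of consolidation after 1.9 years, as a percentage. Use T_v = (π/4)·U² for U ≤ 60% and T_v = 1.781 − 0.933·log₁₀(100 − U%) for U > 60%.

Drainage path length: H_d = H = 6.2 m (single drainage).
T_v = c_v·t/H_d² = 3.2×1.9/6.2² = 0.15817.
T_v = 0.15817 corresponds to the U ≤ 60% branch:
U = √(4T_v/π) = 0.4488

U ≈ 44.9 %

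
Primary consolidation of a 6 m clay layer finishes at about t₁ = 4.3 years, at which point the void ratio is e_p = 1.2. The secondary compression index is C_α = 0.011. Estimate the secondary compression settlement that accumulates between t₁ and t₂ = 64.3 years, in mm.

S_s ≈ 35.2 mm

Secondary compression: S_s = C_α·H/(1+e_p)·log₁₀(t₂/t₁)
S_s = 0.011×6/(1+1.2)×log₁₀(64.3/4.3)
    = 0.03 × 1.175 = 0.03524 m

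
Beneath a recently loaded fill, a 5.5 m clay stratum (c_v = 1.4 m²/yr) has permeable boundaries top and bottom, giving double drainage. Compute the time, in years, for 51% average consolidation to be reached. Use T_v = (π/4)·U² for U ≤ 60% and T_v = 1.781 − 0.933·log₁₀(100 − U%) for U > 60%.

t ≈ 1.1 years

Drainage path length: H_d = H/2 = 2.75 m (double drainage).
U ≤ 60%: T_v = (π/4)·U² = (π/4)×0.51² = 0.20428.
t = T_v·H_d²/c_v = 0.20428×2.75²/1.4 = 1.103 years.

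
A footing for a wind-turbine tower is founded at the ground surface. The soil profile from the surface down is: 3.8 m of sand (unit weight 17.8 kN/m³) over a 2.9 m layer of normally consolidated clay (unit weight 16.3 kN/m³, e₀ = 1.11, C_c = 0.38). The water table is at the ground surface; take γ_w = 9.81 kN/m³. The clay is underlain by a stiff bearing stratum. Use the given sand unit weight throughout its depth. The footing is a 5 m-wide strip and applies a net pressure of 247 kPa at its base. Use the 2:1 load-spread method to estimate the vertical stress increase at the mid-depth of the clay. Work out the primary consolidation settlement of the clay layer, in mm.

S_c ≈ 316 mm

Mid-depth of clay below the ground surface: z = 3.8 + 2.9/2 = 5.25 m.
Total vertical stress at mid-clay: σ_v = 17.8×3.8 + 16.3×1.45 = 91.275 kPa.
Pore pressure: u = 9.81×(5.25 − 0) = 51.503 kPa.
Initial effective stress: σ'_0 = σ_v − u = 91.275 − 51.503 = 39.772 kPa.
Stress increase at mid-clay by the 2:1 spreading method:
Δσ = qB/(B+z) = 247×5/(5+5.25) = 120.49 kPa
Final effective stress: σ'_f = σ'_0 + Δσ = 39.772 + 120.49 = 160.26 kPa.
Normally consolidated clay, so the full stress increment lies on the virgin compression line:
S_c = C_c·H/(1+e₀)·log₁₀(σ'_f/σ'_0) = 0.38×2.9/(1+1.11)×log₁₀(160.26/39.772)
    = 0.52227 × 0.60525 = 0.3161 m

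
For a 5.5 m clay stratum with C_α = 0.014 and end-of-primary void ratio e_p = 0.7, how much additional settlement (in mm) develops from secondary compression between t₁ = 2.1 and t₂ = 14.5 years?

S_s ≈ 38 mm

Secondary compression: S_s = C_α·H/(1+e_p)·log₁₀(t₂/t₁)
S_s = 0.014×5.5/(1+0.7)×log₁₀(14.5/2.1)
    = 0.04529 × 0.8391 = 0.03801 m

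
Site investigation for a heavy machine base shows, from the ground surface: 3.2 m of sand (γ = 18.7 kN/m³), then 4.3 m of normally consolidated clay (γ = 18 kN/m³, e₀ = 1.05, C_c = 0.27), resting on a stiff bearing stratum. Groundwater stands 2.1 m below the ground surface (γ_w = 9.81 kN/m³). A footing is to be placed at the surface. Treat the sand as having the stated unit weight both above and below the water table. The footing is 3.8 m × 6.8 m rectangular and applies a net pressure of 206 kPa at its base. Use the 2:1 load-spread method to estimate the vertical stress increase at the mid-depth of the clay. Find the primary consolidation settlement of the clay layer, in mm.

S_c ≈ 133 mm

Mid-depth of clay below the ground surface: z = 3.2 + 4.3/2 = 5.35 m.
Total vertical stress at mid-clay: σ_v = 18.7×3.2 + 18×2.15 = 98.54 kPa.
Pore pressure: u = 9.81×(5.35 − 2.1) = 31.883 kPa.
Initial effective stress: σ'_0 = σ_v − u = 98.54 − 31.883 = 66.657 kPa.
Stress increase at mid-clay by the 2:1 spreading method:
Δσ = qBL/((B+z)(L+z)) = 206×3.8×6.8/((3.8+5.35)(6.8+5.35)) = 47.881 kPa
Final effective stress: σ'_f = σ'_0 + Δσ = 66.657 + 47.881 = 114.54 kPa.
Normally consolidated clay, so the full stress increment lies on the virgin compression line:
S_c = C_c·H/(1+e₀)·log₁₀(σ'_f/σ'_0) = 0.27×4.3/(1+1.05)×log₁₀(114.54/66.657)
    = 0.56634 × 0.23511 = 0.1332 m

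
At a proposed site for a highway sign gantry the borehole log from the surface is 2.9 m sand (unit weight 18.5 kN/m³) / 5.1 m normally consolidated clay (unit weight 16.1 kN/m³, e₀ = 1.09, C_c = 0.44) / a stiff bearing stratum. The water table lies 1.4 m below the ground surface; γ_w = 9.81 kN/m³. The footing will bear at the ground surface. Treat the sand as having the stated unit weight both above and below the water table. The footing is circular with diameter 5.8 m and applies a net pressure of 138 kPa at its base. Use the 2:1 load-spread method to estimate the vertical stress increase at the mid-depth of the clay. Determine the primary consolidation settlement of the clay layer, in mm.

Mid-depth of clay below the ground surface: z = 2.9 + 5.1/2 = 5.45 m.
Total vertical stress at mid-clay: σ_v = 18.5×2.9 + 16.1×2.55 = 94.705 kPa.
Pore pressure: u = 9.81×(5.45 − 1.4) = 39.73 kPa.
Initial effective stress: σ'_0 = σ_v − u = 94.705 − 39.73 = 54.975 kPa.
Stress increase at mid-clay by the 2:1 spreading method:
Δσ ≈ qD²/(D+z)² = 138×5.8²/(5.8+5.45)² = 36.68 kPa
Final effective stress: σ'_f = σ'_0 + Δσ = 54.975 + 36.68 = 91.655 kPa.
Normally consolidated clay, so the full stress increment lies on the virgin compression line:
S_c = C_c·H/(1+e₀)·log₁₀(σ'_f/σ'_0) = 0.44×5.1/(1+1.09)×log₁₀(91.655/54.975)
    = 1.0737 × 0.22199 = 0.2384 m

S_c ≈ 238 mm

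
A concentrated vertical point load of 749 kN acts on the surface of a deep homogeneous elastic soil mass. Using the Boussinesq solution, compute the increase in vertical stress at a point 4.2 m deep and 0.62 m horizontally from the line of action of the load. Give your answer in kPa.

Boussinesq vertical stress below a point load on an elastic half-space:
Δσ_z = 3P/(2πz²) · [1 + (r/z)²]^(−5/2)
r/z = 0.62/4.2 = 0.14762; [1+(r/z)²]^(−5/2) = 0.94753.
Δσ_z = 3×749/(2π×4.2²) × 0.94753 = 20.273 × 0.94753 = 19.21 kPa

Δσ_z ≈ 19.2 kPa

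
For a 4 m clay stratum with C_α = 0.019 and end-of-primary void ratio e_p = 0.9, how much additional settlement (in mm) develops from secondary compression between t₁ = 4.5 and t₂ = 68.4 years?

Secondary compression: S_s = C_α·H/(1+e_p)·log₁₀(t₂/t₁)
S_s = 0.019×4/(1+0.9)×log₁₀(68.4/4.5)
    = 0.04 × 1.182 = 0.04727 m

S_s ≈ 47.3 mm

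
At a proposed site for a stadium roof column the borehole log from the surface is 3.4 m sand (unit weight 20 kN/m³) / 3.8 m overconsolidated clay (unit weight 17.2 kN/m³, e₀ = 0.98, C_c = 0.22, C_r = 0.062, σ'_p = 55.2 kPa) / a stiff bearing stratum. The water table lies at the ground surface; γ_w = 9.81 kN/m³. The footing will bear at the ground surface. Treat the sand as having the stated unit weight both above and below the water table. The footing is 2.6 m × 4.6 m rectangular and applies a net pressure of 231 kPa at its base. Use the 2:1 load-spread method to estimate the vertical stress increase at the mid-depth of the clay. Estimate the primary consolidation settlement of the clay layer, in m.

S_c ≈ 0.0835 m

Mid-depth of clay below the ground surface: z = 3.4 + 3.8/2 = 5.3 m.
Total vertical stress at mid-clay: σ_v = 20×3.4 + 17.2×1.9 = 100.68 kPa.
Pore pressure: u = 9.81×(5.3 − 0) = 51.993 kPa.
Initial effective stress: σ'_0 = σ_v − u = 100.68 − 51.993 = 48.687 kPa.
Stress increase at mid-clay by the 2:1 spreading method:
Δσ = qBL/((B+z)(L+z)) = 231×2.6×4.6/((2.6+5.3)(4.6+5.3)) = 35.325 kPa
Final effective stress: σ'_f = 48.687 + 35.325 = 84.012 kPa.
σ'_f = 84.012 > σ'_p = 55.2 kPa, so the stress path crosses the preconsolidation pressure — recompression up to σ'_p, then virgin compression beyond:
S_c = H/(1+e₀)·[C_r·log₁₀(σ'_p/σ'_0) + C_c·log₁₀(σ'_f/σ'_p)]
    = 3.8/1.98 × [0.062×log₁₀(55.2/48.687) + 0.22×log₁₀(84.012/55.2)]
    = 1.9192 × [0.0033806 + 0.040128] = 0.0835 m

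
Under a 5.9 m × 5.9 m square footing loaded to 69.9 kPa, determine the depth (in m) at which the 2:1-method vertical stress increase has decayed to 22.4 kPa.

2:1 spreading — at depth z the loaded area has grown by z in each plan dimension:
qB²/(B+z)² = Δσ_z ⇒ z = B(√(q/Δσ_z) − 1) = 5.9×(√(69.9/22.4) − 1) = 4.522 m

z ≈ 4.52 m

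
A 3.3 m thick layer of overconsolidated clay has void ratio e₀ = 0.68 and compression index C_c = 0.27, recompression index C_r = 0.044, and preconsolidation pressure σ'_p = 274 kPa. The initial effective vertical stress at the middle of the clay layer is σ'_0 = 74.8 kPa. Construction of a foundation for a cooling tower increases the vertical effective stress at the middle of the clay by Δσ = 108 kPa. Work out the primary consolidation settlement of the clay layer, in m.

Final effective stress: σ'_f = 74.8 + 108 = 182.8 kPa.
σ'_f = 182.8 ≤ σ'_p = 274 kPa, so the clay remains overconsolidated and only the recompression index applies:
S_c = C_r·H/(1+e₀)·log₁₀(σ'_f/σ'_0) = 0.044×3.3/1.68×log₁₀(182.8/74.8)
    = 0.086429 × 0.38807 = 0.03354 m

S_c ≈ 0.0335 m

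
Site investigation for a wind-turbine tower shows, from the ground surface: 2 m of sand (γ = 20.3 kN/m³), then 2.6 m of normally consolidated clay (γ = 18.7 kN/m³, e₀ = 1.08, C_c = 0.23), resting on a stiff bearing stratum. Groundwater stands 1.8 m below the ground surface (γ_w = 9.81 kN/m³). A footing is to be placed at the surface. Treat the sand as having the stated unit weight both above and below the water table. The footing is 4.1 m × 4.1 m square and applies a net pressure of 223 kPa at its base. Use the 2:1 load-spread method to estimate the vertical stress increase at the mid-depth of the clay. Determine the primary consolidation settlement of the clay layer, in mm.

Mid-depth of clay below the ground surface: z = 2 + 2.6/2 = 3.3 m.
Total vertical stress at mid-clay: σ_v = 20.3×2 + 18.7×1.3 = 64.91 kPa.
Pore pressure: u = 9.81×(3.3 − 1.8) = 14.715 kPa.
Initial effective stress: σ'_0 = σ_v − u = 64.91 − 14.715 = 50.195 kPa.
Stress increase at mid-clay by the 2:1 spreading method:
Δσ = qBL/((B+z)(L+z)) = 223×4.1×4.1/((4.1+3.3)(4.1+3.3)) = 68.456 kPa
Final effective stress: σ'_f = σ'_0 + Δσ = 50.195 + 68.456 = 118.65 kPa.
Normally consolidated clay, so the full stress increment lies on the virgin compression line:
S_c = C_c·H/(1+e₀)·log₁₀(σ'_f/σ'_0) = 0.23×2.6/(1+1.08)×log₁₀(118.65/50.195)
    = 0.2875 × 0.37361 = 0.1074 m

S_c ≈ 107 mm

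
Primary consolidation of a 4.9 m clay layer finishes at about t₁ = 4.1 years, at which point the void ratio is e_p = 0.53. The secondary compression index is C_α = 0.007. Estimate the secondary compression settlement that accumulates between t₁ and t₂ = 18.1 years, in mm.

Secondary compression: S_s = C_α·H/(1+e_p)·log₁₀(t₂/t₁)
S_s = 0.007×4.9/(1+0.53)×log₁₀(18.1/4.1)
    = 0.02242 × 0.6449 = 0.01446 m

S_s ≈ 14.5 mm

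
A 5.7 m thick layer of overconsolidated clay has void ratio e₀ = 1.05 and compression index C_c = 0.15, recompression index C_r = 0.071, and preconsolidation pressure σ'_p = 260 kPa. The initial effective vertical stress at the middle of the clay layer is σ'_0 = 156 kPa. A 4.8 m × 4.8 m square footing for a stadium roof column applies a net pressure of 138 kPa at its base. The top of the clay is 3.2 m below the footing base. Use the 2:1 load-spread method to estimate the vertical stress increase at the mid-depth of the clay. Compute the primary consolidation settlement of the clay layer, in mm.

Mid-depth of clay below the footing base: z = 3.2 + 5.7/2 = 6.05 m.
Stress increase at mid-clay by the 2:1 spreading method:
Δσ = qBL/((B+z)(L+z)) = 138×4.8×4.8/((4.8+6.05)(4.8+6.05)) = 27.009 kPa
Final effective stress: σ'_f = 156 + 27.009 = 183.01 kPa.
σ'_f = 183.01 ≤ σ'_p = 260 kPa, so the clay remains overconsolidated and only the recompression index applies:
S_c = C_r·H/(1+e₀)·log₁₀(σ'_f/σ'_0) = 0.071×5.7/2.05×log₁₀(183.01/156)
    = 0.19742 × 0.06935 = 0.01369 m

S_c ≈ 13.7 mm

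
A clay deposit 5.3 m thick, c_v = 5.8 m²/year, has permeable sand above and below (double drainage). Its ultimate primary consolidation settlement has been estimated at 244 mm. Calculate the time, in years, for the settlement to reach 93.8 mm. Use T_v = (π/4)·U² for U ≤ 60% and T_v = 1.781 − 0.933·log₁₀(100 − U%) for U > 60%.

t ≈ 0.141 years

Drainage path length: H_d = H/2 = 2.65 m (double drainage).
U = S(t)/S_ult = 93.8/244 = 0.3844.
U ≤ 60%: T_v = (π/4)·U² = (π/4)×0.38443² = 0.11607.
t = T_v·H_d²/c_v = 0.11607×2.65²/5.8 = 0.1405 years.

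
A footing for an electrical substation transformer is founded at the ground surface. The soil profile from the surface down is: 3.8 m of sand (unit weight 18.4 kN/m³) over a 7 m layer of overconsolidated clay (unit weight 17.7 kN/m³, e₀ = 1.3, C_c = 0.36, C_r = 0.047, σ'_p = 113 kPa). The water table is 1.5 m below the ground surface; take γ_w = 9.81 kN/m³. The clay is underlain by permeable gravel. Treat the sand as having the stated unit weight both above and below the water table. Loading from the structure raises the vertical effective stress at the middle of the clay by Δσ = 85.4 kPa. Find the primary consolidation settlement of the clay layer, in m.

Mid-depth of clay below the ground surface: z = 3.8 + 7/2 = 7.3 m.
Total vertical stress at mid-clay: σ_v = 18.4×3.8 + 17.7×3.5 = 131.87 kPa.
Pore pressure: u = 9.81×(7.3 − 1.5) = 56.898 kPa.
Initial effective stress: σ'_0 = σ_v − u = 131.87 − 56.898 = 74.972 kPa.
Final effective stress: σ'_f = 74.972 + 85.4 = 160.37 kPa.
σ'_f = 160.37 > σ'_p = 113 kPa, so the stress path crosses the preconsolidation pressure — recompression up to σ'_p, then virgin compression beyond:
S_c = H/(1+e₀)·[C_r·log₁₀(σ'_p/σ'_0) + C_c·log₁₀(σ'_f/σ'_p)]
    = 7/2.3 × [0.047×log₁₀(113/74.972) + 0.36×log₁₀(160.37/113)]
    = 3.0435 × [0.0083744 + 0.054736] = 0.1921 m

S_c ≈ 0.192 m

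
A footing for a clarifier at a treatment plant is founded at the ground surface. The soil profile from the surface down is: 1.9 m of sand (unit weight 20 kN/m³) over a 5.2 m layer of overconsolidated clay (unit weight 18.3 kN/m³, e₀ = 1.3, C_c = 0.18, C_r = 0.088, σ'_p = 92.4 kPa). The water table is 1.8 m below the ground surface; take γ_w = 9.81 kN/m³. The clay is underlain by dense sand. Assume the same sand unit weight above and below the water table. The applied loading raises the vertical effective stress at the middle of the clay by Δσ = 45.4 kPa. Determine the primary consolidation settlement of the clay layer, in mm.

Mid-depth of clay below the ground surface: z = 1.9 + 5.2/2 = 4.5 m.
Total vertical stress at mid-clay: σ_v = 20×1.9 + 18.3×2.6 = 85.58 kPa.
Pore pressure: u = 9.81×(4.5 − 1.8) = 26.487 kPa.
Initial effective stress: σ'_0 = σ_v − u = 85.58 − 26.487 = 59.093 kPa.
Final effective stress: σ'_f = 59.093 + 45.4 = 104.49 kPa.
σ'_f = 104.49 > σ'_p = 92.4 kPa, so the stress path crosses the preconsolidation pressure — recompression up to σ'_p, then virgin compression beyond:
S_c = H/(1+e₀)·[C_r·log₁₀(σ'_p/σ'_0) + C_c·log₁₀(σ'_f/σ'_p)]
    = 5.2/2.3 × [0.088×log₁₀(92.4/59.093) + 0.18×log₁₀(104.49/92.4)]
    = 2.2609 × [0.017084 + 0.0096125] = 0.06036 m

S_c ≈ 60.4 mm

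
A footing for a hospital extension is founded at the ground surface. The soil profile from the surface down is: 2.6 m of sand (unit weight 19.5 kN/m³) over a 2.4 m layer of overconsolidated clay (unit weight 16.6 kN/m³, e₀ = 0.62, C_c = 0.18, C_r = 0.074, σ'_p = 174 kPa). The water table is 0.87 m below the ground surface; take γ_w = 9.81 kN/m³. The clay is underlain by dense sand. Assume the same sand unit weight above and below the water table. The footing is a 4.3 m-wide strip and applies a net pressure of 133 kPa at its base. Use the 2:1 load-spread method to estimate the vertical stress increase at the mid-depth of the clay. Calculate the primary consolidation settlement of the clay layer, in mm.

S_c ≈ 47 mm

Mid-depth of clay below the ground surface: z = 2.6 + 2.4/2 = 3.8 m.
Total vertical stress at mid-clay: σ_v = 19.5×2.6 + 16.6×1.2 = 70.62 kPa.
Pore pressure: u = 9.81×(3.8 − 0.87) = 28.743 kPa.
Initial effective stress: σ'_0 = σ_v − u = 70.62 − 28.743 = 41.877 kPa.
Stress increase at mid-clay by the 2:1 spreading method:
Δσ = qB/(B+z) = 133×4.3/(4.3+3.8) = 70.605 kPa
Final effective stress: σ'_f = 41.877 + 70.605 = 112.48 kPa.
σ'_f = 112.48 ≤ σ'_p = 174 kPa, so the clay remains overconsolidated and only the recompression index applies:
S_c = C_r·H/(1+e₀)·log₁₀(σ'_f/σ'_0) = 0.074×2.4/1.62×log₁₀(112.48/41.877)
    = 0.10963 × 0.4291 = 0.04704 m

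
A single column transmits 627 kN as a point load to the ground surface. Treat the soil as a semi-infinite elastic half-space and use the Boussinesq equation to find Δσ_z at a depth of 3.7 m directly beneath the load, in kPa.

Boussinesq vertical stress below a point load on an elastic half-space:
Δσ_z = 3P/(2πz²) · [1 + (r/z)²]^(−5/2)
r/z = 0/3.7 = 0; [1+(r/z)²]^(−5/2) = 1.
Δσ_z = 3×627/(2π×3.7²) × 1 = 21.868 × 1 = 21.87 kPa

Δσ_z ≈ 21.9 kPa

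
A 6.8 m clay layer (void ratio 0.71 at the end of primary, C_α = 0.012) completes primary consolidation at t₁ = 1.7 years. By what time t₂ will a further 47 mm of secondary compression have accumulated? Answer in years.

t₂ ≈ 16.4 years

S_s = C_α·H/(1+e_p)·log₁₀(t₂/t₁) ⇒ log₁₀(t₂/t₁) = S_s·(1+e_p)/(C_α·H).
log₁₀(t₂/t₁) = 0.047 × (1+0.71) / (0.012×6.8) = 0.9849
t₂ = t₁ × 10^0.9849 = 1.7 × 9.659 = 16.42 years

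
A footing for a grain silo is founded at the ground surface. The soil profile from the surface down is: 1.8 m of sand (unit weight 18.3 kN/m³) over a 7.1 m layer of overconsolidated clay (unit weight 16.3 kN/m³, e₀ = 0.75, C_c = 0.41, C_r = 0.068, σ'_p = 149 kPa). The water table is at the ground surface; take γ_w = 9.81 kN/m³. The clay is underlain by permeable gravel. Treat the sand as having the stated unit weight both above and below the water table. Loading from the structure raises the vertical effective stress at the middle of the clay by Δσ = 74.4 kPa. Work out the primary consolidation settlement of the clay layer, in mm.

S_c ≈ 129 mm

Mid-depth of clay below the ground surface: z = 1.8 + 7.1/2 = 5.35 m.
Total vertical stress at mid-clay: σ_v = 18.3×1.8 + 16.3×3.55 = 90.805 kPa.
Pore pressure: u = 9.81×(5.35 − 0) = 52.483 kPa.
Initial effective stress: σ'_0 = σ_v − u = 90.805 − 52.483 = 38.322 kPa.
Final effective stress: σ'_f = 38.322 + 74.4 = 112.72 kPa.
σ'_f = 112.72 ≤ σ'_p = 149 kPa, so the clay remains overconsolidated and only the recompression index applies:
S_c = C_r·H/(1+e₀)·log₁₀(σ'_f/σ'_0) = 0.068×7.1/1.75×log₁₀(112.72/38.322)
    = 0.27588 × 0.46855 = 0.1293 m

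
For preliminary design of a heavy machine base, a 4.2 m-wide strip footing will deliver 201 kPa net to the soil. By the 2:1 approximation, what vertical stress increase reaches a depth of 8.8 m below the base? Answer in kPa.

Δσ_z ≈ 64.9 kPa

By the 2:1 method the load spreads at 1 horizontal : 2 vertical, so at depth z the loaded area has grown by z in each plan dimension:
Δσ = qB/(B+z) = 201×4.2/(4.2+8.8) = 64.938 kPa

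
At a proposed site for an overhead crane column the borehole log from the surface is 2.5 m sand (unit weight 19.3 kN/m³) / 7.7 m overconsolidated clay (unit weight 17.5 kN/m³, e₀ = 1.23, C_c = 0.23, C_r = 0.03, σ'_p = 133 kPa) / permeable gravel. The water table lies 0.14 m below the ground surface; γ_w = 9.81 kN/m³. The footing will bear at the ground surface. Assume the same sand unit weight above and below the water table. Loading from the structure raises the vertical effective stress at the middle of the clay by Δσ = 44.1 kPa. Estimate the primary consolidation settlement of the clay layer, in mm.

Mid-depth of clay below the ground surface: z = 2.5 + 7.7/2 = 6.35 m.
Total vertical stress at mid-clay: σ_v = 19.3×2.5 + 17.5×3.85 = 115.62 kPa.
Pore pressure: u = 9.81×(6.35 − 0.14) = 60.92 kPa.
Initial effective stress: σ'_0 = σ_v − u = 115.62 − 60.92 = 54.7 kPa.
Final effective stress: σ'_f = 54.7 + 44.1 = 98.8 kPa.
σ'_f = 98.8 ≤ σ'_p = 133 kPa, so the clay remains overconsolidated and only the recompression index applies:
S_c = C_r·H/(1+e₀)·log₁₀(σ'_f/σ'_0) = 0.03×7.7/2.23×log₁₀(98.8/54.7)
    = 0.10359 × 0.25677 = 0.0266 m

S_c ≈ 26.6 mm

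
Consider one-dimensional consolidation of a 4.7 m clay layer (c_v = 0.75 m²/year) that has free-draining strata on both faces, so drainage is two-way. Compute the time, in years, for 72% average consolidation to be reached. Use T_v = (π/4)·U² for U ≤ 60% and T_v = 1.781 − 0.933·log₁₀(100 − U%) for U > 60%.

t ≈ 3.17 years

Drainage path length: H_d = H/2 = 2.35 m (double drainage).
U > 60%: T_v = 1.781 − 0.933·log₁₀(100 − 72) = 0.4308.
t = T_v·H_d²/c_v = 0.4308×2.35²/0.75 = 3.172 years.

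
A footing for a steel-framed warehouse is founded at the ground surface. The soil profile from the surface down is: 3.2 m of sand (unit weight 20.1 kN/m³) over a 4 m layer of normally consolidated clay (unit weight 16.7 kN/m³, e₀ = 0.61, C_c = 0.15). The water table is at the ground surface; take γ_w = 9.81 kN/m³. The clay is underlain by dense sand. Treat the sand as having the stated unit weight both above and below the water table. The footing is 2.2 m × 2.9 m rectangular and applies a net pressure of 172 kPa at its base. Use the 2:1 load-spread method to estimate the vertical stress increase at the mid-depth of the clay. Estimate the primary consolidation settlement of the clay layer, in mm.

S_c ≈ 53.5 mm

Mid-depth of clay below the ground surface: z = 3.2 + 4/2 = 5.2 m.
Total vertical stress at mid-clay: σ_v = 20.1×3.2 + 16.7×2 = 97.72 kPa.
Pore pressure: u = 9.81×(5.2 − 0) = 51.012 kPa.
Initial effective stress: σ'_0 = σ_v − u = 97.72 − 51.012 = 46.708 kPa.
Stress increase at mid-clay by the 2:1 spreading method:
Δσ = qBL/((B+z)(L+z)) = 172×2.2×2.9/((2.2+5.2)(2.9+5.2)) = 18.308 kPa
Final effective stress: σ'_f = σ'_0 + Δσ = 46.708 + 18.308 = 65.016 kPa.
Normally consolidated clay, so the full stress increment lies on the virgin compression line:
S_c = C_c·H/(1+e₀)·log₁₀(σ'_f/σ'_0) = 0.15×4/(1+0.61)×log₁₀(65.016/46.708)
    = 0.37267 × 0.14363 = 0.05353 m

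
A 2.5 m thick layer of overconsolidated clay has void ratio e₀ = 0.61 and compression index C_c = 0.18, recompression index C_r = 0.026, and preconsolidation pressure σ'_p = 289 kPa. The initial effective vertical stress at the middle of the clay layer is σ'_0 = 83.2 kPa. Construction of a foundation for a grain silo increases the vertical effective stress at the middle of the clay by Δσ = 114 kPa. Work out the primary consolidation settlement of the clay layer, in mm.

Final effective stress: σ'_f = 83.2 + 114 = 197.2 kPa.
σ'_f = 197.2 ≤ σ'_p = 289 kPa, so the clay remains overconsolidated and only the recompression index applies:
S_c = C_r·H/(1+e₀)·log₁₀(σ'_f/σ'_0) = 0.026×2.5/1.61×log₁₀(197.2/83.2)
    = 0.040373 × 0.37478 = 0.01513 m

S_c ≈ 15.1 mm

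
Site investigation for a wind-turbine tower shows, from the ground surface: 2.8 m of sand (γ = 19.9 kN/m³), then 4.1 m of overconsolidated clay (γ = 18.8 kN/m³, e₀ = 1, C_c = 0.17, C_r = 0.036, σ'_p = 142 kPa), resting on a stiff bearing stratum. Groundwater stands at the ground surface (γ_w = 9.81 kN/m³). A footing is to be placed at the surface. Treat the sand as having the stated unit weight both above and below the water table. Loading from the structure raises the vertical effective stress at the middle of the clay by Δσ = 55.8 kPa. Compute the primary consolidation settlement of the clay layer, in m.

Mid-depth of clay below the ground surface: z = 2.8 + 4.1/2 = 4.85 m.
Total vertical stress at mid-clay: σ_v = 19.9×2.8 + 18.8×2.05 = 94.26 kPa.
Pore pressure: u = 9.81×(4.85 − 0) = 47.578 kPa.
Initial effective stress: σ'_0 = σ_v − u = 94.26 − 47.578 = 46.682 kPa.
Final effective stress: σ'_f = 46.682 + 55.8 = 102.48 kPa.
σ'_f = 102.48 ≤ σ'_p = 142 kPa, so the clay remains overconsolidated and only the recompression index applies:
S_c = C_r·H/(1+e₀)·log₁₀(σ'_f/σ'_0) = 0.036×4.1/2×log₁₀(102.48/46.682)
    = 0.0738 × 0.34149 = 0.0252 m

S_c ≈ 0.0252 m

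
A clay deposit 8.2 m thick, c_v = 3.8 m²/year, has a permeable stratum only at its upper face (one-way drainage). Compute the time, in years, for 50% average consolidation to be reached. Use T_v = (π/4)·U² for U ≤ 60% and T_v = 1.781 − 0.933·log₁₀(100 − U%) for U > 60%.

Drainage path length: H_d = H = 8.2 m (single drainage).
U ≤ 60%: T_v = (π/4)·U² = (π/4)×0.5² = 0.19635.
t = T_v·H_d²/c_v = 0.19635×8.2²/3.8 = 3.474 years.

t ≈ 3.47 years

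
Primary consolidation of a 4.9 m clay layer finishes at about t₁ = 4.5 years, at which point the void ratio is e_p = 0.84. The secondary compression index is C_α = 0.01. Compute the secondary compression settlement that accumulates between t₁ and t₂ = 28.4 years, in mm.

S_s ≈ 21.3 mm

Secondary compression: S_s = C_α·H/(1+e_p)·log₁₀(t₂/t₁)
S_s = 0.01×4.9/(1+0.84)×log₁₀(28.4/4.5)
    = 0.02663 × 0.8001 = 0.02131 m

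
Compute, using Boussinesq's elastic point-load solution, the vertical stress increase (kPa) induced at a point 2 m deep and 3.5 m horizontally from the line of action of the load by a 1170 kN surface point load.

Boussinesq vertical stress below a point load on an elastic half-space:
Δσ_z = 3P/(2πz²) · [1 + (r/z)²]^(−5/2)
r/z = 3.5/2 = 1.75; [1+(r/z)²]^(−5/2) = 0.030062.
Δσ_z = 3×1170/(2π×2²) × 0.030062 = 139.66 × 0.030062 = 4.198 kPa

Δσ_z ≈ 4.2 kPa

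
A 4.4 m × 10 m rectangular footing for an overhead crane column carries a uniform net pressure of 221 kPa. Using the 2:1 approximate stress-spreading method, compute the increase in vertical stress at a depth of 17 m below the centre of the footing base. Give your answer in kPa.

By the 2:1 method the load spreads at 1 horizontal : 2 vertical, so at depth z the loaded area has grown by z in each plan dimension:
Δσ = qBL/((B+z)(L+z)) = 221×4.4×10/((4.4+17)(10+17)) = 16.829 kPa

Δσ_z ≈ 16.8 kPa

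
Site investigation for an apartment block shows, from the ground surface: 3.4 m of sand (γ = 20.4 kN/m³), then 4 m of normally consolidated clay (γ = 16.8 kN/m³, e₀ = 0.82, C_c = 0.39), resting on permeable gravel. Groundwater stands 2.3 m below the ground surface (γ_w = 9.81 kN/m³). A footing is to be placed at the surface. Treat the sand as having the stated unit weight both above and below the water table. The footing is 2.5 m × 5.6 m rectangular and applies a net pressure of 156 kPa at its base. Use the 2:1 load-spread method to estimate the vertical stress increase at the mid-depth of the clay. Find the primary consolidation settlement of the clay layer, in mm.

Mid-depth of clay below the ground surface: z = 3.4 + 4/2 = 5.4 m.
Total vertical stress at mid-clay: σ_v = 20.4×3.4 + 16.8×2 = 102.96 kPa.
Pore pressure: u = 9.81×(5.4 − 2.3) = 30.411 kPa.
Initial effective stress: σ'_0 = σ_v − u = 102.96 − 30.411 = 72.549 kPa.
Stress increase at mid-clay by the 2:1 spreading method:
Δσ = qBL/((B+z)(L+z)) = 156×2.5×5.6/((2.5+5.4)(5.6+5.4)) = 25.132 kPa
Final effective stress: σ'_f = σ'_0 + Δσ = 72.549 + 25.132 = 97.681 kPa.
Normally consolidated clay, so the full stress increment lies on the virgin compression line:
S_c = C_c·H/(1+e₀)·log₁₀(σ'_f/σ'_0) = 0.39×4/(1+0.82)×log₁₀(97.681/72.549)
    = 0.85714 × 0.12918 = 0.1107 m

S_c ≈ 111 mm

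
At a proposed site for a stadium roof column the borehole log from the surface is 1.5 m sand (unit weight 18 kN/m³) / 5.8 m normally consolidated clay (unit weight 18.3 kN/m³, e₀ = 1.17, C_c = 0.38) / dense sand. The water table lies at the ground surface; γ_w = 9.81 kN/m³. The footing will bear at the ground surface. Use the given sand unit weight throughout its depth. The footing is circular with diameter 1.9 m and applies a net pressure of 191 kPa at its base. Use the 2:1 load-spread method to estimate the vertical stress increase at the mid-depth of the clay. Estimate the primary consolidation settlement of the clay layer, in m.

S_c ≈ 0.17 m

Mid-depth of clay below the ground surface: z = 1.5 + 5.8/2 = 4.4 m.
Total vertical stress at mid-clay: σ_v = 18×1.5 + 18.3×2.9 = 80.07 kPa.
Pore pressure: u = 9.81×(4.4 − 0) = 43.164 kPa.
Initial effective stress: σ'_0 = σ_v − u = 80.07 − 43.164 = 36.906 kPa.
Stress increase at mid-clay by the 2:1 spreading method:
Δσ ≈ qD²/(D+z)² = 191×1.9²/(1.9+4.4)² = 17.372 kPa
Final effective stress: σ'_f = σ'_0 + Δσ = 36.906 + 17.372 = 54.278 kPa.
Normally consolidated clay, so the full stress increment lies on the virgin compression line:
S_c = C_c·H/(1+e₀)·log₁₀(σ'_f/σ'_0) = 0.38×5.8/(1+1.17)×log₁₀(54.278/36.906)
    = 1.0157 × 0.16753 = 0.1702 m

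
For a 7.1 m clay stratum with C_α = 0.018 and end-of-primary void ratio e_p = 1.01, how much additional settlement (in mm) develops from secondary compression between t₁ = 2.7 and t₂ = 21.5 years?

S_s ≈ 57.3 mm

Secondary compression: S_s = C_α·H/(1+e_p)·log₁₀(t₂/t₁)
S_s = 0.018×7.1/(1+1.01)×log₁₀(21.5/2.7)
    = 0.06358 × 0.9011 = 0.05729 m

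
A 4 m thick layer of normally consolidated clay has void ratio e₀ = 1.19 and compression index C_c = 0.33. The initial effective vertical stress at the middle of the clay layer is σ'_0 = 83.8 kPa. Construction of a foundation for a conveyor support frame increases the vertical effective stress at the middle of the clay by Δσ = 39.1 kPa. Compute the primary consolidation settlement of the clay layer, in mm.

Final effective stress: σ'_f = σ'_0 + Δσ = 83.8 + 39.1 = 122.9 kPa.
Normally consolidated clay, so the full stress increment lies on the virgin compression line:
S_c = C_c·H/(1+e₀)·log₁₀(σ'_f/σ'_0) = 0.33×4/(1+1.19)×log₁₀(122.9/83.8)
    = 0.60274 × 0.16631 = 0.1002 m

S_c ≈ 100 mm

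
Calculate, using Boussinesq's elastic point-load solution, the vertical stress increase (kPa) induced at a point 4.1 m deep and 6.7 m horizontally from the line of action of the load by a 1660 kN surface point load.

Boussinesq vertical stress below a point load on an elastic half-space:
Δσ_z = 3P/(2πz²) · [1 + (r/z)²]^(−5/2)
r/z = 6.7/4.1 = 1.6341; [1+(r/z)²]^(−5/2) = 0.038744.
Δσ_z = 3×1660/(2π×4.1²) × 0.038744 = 47.15 × 0.038744 = 1.827 kPa

Δσ_z ≈ 1.83 kPa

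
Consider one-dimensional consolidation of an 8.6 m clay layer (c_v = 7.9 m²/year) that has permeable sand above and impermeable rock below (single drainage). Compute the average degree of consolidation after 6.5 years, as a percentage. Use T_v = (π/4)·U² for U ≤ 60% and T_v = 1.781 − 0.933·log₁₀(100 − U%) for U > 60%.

Drainage path length: H_d = H = 8.6 m (single drainage).
T_v = c_v·t/H_d² = 7.9×6.5/8.6² = 0.69429.
T_v = 0.69429 corresponds to the U > 60% branch:
U = 1 − 10^((1.781 − T_v)/0.933)/100 = 0.8539

U ≈ 85.4 %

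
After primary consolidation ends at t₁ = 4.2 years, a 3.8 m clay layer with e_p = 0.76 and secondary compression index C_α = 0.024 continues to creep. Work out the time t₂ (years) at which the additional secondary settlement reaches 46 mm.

S_s = C_α·H/(1+e_p)·log₁₀(t₂/t₁) ⇒ log₁₀(t₂/t₁) = S_s·(1+e_p)/(C_α·H).
log₁₀(t₂/t₁) = 0.046 × (1+0.76) / (0.024×3.8) = 0.8877
t₂ = t₁ × 10^0.8877 = 4.2 × 7.722 = 32.43 years

t₂ ≈ 32.4 years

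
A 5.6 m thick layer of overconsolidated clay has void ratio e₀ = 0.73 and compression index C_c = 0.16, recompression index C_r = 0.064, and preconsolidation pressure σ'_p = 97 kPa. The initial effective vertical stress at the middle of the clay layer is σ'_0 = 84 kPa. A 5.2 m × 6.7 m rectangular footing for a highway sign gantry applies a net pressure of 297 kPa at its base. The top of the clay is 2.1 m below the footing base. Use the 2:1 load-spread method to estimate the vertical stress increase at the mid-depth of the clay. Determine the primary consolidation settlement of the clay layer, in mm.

S_c ≈ 142 mm

Mid-depth of clay below the footing base: z = 2.1 + 5.6/2 = 4.9 m.
Stress increase at mid-clay by the 2:1 spreading method:
Δσ = qBL/((B+z)(L+z)) = 297×5.2×6.7/((5.2+4.9)(6.7+4.9)) = 88.319 kPa
Final effective stress: σ'_f = 84 + 88.319 = 172.32 kPa.
σ'_f = 172.32 > σ'_p = 97 kPa, so the stress path crosses the preconsolidation pressure — recompression up to σ'_p, then virgin compression beyond:
S_c = H/(1+e₀)·[C_r·log₁₀(σ'_p/σ'_0) + C_c·log₁₀(σ'_f/σ'_p)]
    = 5.6/1.73 × [0.064×log₁₀(97/84) + 0.16×log₁₀(172.32/97)]
    = 3.237 × [0.0039995 + 0.03993] = 0.1422 m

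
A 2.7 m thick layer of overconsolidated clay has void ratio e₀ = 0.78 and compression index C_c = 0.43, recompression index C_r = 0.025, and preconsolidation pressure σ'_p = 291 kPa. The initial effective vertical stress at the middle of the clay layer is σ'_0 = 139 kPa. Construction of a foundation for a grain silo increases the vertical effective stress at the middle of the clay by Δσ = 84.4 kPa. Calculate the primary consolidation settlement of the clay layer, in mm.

Final effective stress: σ'_f = 139 + 84.4 = 223.4 kPa.
σ'_f = 223.4 ≤ σ'_p = 291 kPa, so the clay remains overconsolidated and only the recompression index applies:
S_c = C_r·H/(1+e₀)·log₁₀(σ'_f/σ'_0) = 0.025×2.7/1.78×log₁₀(223.4/139)
    = 0.037922 × 0.20607 = 0.007815 m

S_c ≈ 7.81 mm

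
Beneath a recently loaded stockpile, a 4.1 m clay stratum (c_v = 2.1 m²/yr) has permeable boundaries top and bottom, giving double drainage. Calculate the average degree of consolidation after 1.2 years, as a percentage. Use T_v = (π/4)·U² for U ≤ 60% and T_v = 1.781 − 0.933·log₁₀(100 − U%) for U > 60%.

U ≈ 81.5 %

Drainage path length: H_d = H/2 = 2.05 m (double drainage).
T_v = c_v·t/H_d² = 2.1×1.2/2.05² = 0.59964.
T_v = 0.59964 corresponds to the U > 60% branch:
U = 1 − 10^((1.781 − T_v)/0.933)/100 = 0.8154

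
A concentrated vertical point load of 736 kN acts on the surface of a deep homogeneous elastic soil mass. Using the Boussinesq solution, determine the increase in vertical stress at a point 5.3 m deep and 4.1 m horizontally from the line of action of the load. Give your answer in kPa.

Δσ_z ≈ 3.87 kPa

Boussinesq vertical stress below a point load on an elastic half-space:
Δσ_z = 3P/(2πz²) · [1 + (r/z)²]^(−5/2)
r/z = 4.1/5.3 = 0.77358; [1+(r/z)²]^(−5/2) = 0.30957.
Δσ_z = 3×736/(2π×5.3²) × 0.30957 = 12.51 × 0.30957 = 3.873 kPa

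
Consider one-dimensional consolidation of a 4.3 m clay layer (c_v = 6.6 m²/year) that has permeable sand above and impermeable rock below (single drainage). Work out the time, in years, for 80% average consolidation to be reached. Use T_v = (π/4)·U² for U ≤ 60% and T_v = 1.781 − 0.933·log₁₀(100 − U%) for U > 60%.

Drainage path length: H_d = H = 4.3 m (single drainage).
U > 60%: T_v = 1.781 − 0.933·log₁₀(100 − 80) = 0.56714.
t = T_v·H_d²/c_v = 0.56714×4.3²/6.6 = 1.589 years.

t ≈ 1.59 years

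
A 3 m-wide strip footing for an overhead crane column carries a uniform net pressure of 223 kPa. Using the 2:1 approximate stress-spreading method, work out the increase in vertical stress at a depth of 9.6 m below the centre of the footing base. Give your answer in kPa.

By the 2:1 method the load spreads at 1 horizontal : 2 vertical, so at depth z the loaded area has grown by z in each plan dimension:
Δσ = qB/(B+z) = 223×3/(3+9.6) = 53.095 kPa

Δσ_z ≈ 53.1 kPa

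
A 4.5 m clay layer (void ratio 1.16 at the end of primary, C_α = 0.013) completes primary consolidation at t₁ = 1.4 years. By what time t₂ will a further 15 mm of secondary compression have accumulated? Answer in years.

t₂ ≈ 5.01 years

S_s = C_α·H/(1+e_p)·log₁₀(t₂/t₁) ⇒ log₁₀(t₂/t₁) = S_s·(1+e_p)/(C_α·H).
log₁₀(t₂/t₁) = 0.015 × (1+1.16) / (0.013×4.5) = 0.5538
t₂ = t₁ × 10^0.5538 = 1.4 × 3.58 = 5.012 years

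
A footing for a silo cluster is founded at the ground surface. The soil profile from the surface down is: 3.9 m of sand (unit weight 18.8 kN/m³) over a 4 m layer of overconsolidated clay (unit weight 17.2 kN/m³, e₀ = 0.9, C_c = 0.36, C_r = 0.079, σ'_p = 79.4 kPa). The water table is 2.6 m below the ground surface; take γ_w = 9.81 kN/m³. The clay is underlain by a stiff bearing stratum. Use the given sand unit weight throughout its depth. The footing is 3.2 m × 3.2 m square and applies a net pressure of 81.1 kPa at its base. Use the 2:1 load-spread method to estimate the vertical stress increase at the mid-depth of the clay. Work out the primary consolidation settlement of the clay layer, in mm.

S_c ≈ 27.7 mm

Mid-depth of clay below the ground surface: z = 3.9 + 4/2 = 5.9 m.
Total vertical stress at mid-clay: σ_v = 18.8×3.9 + 17.2×2 = 107.72 kPa.
Pore pressure: u = 9.81×(5.9 − 2.6) = 32.373 kPa.
Initial effective stress: σ'_0 = σ_v − u = 107.72 − 32.373 = 75.347 kPa.
Stress increase at mid-clay by the 2:1 spreading method:
Δσ = qBL/((B+z)(L+z)) = 81.1×3.2×3.2/((3.2+5.9)(3.2+5.9)) = 10.029 kPa
Final effective stress: σ'_f = 75.347 + 10.029 = 85.376 kPa.
σ'_f = 85.376 > σ'_p = 79.4 kPa, so the stress path crosses the preconsolidation pressure — recompression up to σ'_p, then virgin compression beyond:
S_c = H/(1+e₀)·[C_r·log₁₀(σ'_p/σ'_0) + C_c·log₁₀(σ'_f/σ'_p)]
    = 4/1.9 × [0.079×log₁₀(79.4/75.347) + 0.36×log₁₀(85.376/79.4)]
    = 2.1053 × [0.0017976 + 0.011346] = 0.02767 m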